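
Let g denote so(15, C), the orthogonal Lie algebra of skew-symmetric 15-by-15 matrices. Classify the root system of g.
This is so(15) with 15 odd, which has dimension 15(15-1)/2 = 105 and rank (15-1)/2 = 7. In the classification of classical Lie algebras, the orthogonal algebra so(2n+1) in an odd number of variables has type B_n; here n = 7, so the Dynkin diagram is a chain of 7 nodes with a double edge at one end; the terminal node there is the unique short simple root (B_7). Hence the type is B_7.

type B_7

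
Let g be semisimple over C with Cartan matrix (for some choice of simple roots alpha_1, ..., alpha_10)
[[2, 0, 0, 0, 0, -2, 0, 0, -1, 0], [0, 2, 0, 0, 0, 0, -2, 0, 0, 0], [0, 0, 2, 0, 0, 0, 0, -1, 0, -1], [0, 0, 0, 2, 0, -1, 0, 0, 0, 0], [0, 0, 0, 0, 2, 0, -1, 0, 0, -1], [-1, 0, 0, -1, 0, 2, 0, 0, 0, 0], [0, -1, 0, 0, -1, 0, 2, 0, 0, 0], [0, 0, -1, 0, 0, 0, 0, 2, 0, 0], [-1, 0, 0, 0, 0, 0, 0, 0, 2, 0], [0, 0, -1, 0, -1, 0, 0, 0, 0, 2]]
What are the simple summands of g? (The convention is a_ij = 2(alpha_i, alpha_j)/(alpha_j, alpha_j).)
type C_6 + type F_4

The diagram associated to this matrix has two connected components: the simple roots {alpha_2, alpha_3, alpha_5, alpha_7, alpha_8, alpha_10} form a chain of 6 nodes with a double edge at one end; the terminal node there is the unique long simple root (C_6), and {alpha_1, alpha_4, alpha_6, alpha_9} form a chain of 4 nodes with a double edge between the middle two (F_4). A semisimple Lie algebra decomposes uniquely as the direct sum of simple ideals, one per connected component of its Dynkin diagram, so g ≅ C_6 ⊕ F_4 (dimension 78 + 52 = 130).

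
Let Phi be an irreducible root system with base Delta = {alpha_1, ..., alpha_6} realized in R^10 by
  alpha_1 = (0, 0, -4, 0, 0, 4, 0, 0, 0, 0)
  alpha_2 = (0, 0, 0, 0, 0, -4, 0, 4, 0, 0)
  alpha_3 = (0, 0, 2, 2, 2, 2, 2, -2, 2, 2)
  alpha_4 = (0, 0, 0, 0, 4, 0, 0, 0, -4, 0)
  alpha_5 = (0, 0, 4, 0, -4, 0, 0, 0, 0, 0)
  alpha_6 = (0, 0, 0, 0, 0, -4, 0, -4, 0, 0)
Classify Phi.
Compute the Cartan integers a_ij = 2(alpha_i, alpha_j)/(alpha_j, alpha_j); the resulting 6x6 Cartan matrix is
[[2, -1, 0, 0, -1, -1], [-1, 2, -1, 0, 0, 0], [0, -1, 2, 0, 0, 0], [0, 0, 0, 2, -1, 0], [-1, 0, 0, -1, 2, 0], [-1, 0, 0, 0, 0, 2]].
All simple roots have the same length, so the diagram is simply laced. The associated Dynkin diagram is a chain of 5 nodes with one extra node attached to the third node from one end (E_6), so the type is E_6.

E_6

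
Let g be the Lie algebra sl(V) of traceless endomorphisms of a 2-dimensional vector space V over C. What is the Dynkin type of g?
This is sl(2), which has dimension 2^2 - 1 = 3 and rank 2 - 1 = 1 (a Cartan subalgebra is the diagonal traceless matrices). In the classification of classical Lie algebras, the special linear algebra sl(n+1) has type A_n; here n = 1, so the Dynkin diagram is a chain of 1 nodes with single edges (A_1). Hence the type is A_1.

A1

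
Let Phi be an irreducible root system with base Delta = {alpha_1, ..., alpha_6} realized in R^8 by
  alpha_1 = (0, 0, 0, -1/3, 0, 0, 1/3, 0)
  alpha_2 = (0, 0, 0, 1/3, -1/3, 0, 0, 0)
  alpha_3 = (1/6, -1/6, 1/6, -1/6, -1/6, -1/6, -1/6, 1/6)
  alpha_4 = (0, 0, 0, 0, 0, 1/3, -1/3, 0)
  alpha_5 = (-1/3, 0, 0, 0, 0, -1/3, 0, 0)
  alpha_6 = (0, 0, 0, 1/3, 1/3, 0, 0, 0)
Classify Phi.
Compute the Cartan integers a_ij = 2(alpha_i, alpha_j)/(alpha_j, alpha_j); the resulting 6x6 Cartan matrix is
[[2, -1, 0, -1, 0, -1], [-1, 2, 0, 0, 0, 0], [0, 0, 2, 0, 0, -1], [-1, 0, 0, 2, -1, 0], [0, 0, 0, -1, 2, 0], [-1, 0, -1, 0, 0, 2]].
All simple roots have the same length, so the diagram is simply laced. The associated Dynkin diagram is a chain of 5 nodes with one extra node attached to the third node from one end (E_6), so the type is E_6.

E6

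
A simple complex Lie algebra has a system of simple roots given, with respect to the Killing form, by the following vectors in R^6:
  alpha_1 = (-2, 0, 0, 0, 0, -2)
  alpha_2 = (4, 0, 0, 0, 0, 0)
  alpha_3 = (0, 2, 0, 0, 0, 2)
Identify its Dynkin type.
Compute the Cartan integers a_ij = 2(alpha_i, alpha_j)/(alpha_j, alpha_j); the resulting 3x3 Cartan matrix is
[[2, -1, -1], [-2, 2, 0], [-1, 0, 2]].
The roots have two lengths (squared-length ratio 2:1); the short ones are alpha_{1,3}. The associated Dynkin diagram is a chain of 3 nodes with a double edge at one end; the terminal node there is the unique long simple root (C_3), so the type is C_3 (the algebra sp(6)).

C3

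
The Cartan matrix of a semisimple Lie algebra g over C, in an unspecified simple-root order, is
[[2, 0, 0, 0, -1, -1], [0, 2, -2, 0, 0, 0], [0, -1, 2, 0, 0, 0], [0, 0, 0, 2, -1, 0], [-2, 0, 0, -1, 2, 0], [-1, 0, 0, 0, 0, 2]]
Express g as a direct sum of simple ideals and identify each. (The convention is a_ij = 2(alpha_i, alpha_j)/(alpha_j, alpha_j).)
The diagram associated to this matrix has two connected components: the simple roots {alpha_2, alpha_3} form a chain of 2 nodes with a double edge at one end; the terminal node there is the unique short simple root (B_2), and {alpha_1, alpha_4, alpha_5, alpha_6} form a chain of 4 nodes with a double edge between the middle two (F_4). A semisimple Lie algebra decomposes uniquely as the direct sum of simple ideals, one per connected component of its Dynkin diagram, so g ≅ B_2 ⊕ F_4 (dimension 10 + 52 = 62).

B2 ⊕ F4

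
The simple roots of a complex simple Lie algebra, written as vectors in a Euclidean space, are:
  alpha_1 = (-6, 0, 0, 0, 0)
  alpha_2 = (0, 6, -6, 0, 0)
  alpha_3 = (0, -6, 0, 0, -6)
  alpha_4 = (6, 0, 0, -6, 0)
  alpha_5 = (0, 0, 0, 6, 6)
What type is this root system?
Compute the Cartan integers a_ij = 2(alpha_i, alpha_j)/(alpha_j, alpha_j); the resulting 5x5 Cartan matrix is
[[2, 0, 0, -1, 0], [0, 2, -1, 0, 0], [0, -1, 2, 0, -1], [-2, 0, 0, 2, -1], [0, 0, -1, -1, 2]].
The roots have two lengths (squared-length ratio 2:1); the short ones are alpha_{1}. The associated Dynkin diagram is a chain of 5 nodes with a double edge at one end; the terminal node there is the unique short simple root (B_5), so the type is B_5 (the algebra so(11)).

type B_5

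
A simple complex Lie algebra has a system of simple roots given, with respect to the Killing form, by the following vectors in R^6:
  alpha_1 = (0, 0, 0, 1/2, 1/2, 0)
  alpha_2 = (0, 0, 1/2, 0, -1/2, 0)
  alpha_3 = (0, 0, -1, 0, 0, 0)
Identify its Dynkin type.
C_3

Compute the Cartan integers a_ij = 2(alpha_i, alpha_j)/(alpha_j, alpha_j); the resulting 3x3 Cartan matrix is
[[2, -1, 0], [-1, 2, -1], [0, -2, 2]].
The roots have two lengths (squared-length ratio 2:1); the short ones are alpha_{1,2}. The associated Dynkin diagram is a chain of 3 nodes with a double edge at one end; the terminal node there is the unique long simple root (C_3), so the type is C_3 (the algebra sp(6)).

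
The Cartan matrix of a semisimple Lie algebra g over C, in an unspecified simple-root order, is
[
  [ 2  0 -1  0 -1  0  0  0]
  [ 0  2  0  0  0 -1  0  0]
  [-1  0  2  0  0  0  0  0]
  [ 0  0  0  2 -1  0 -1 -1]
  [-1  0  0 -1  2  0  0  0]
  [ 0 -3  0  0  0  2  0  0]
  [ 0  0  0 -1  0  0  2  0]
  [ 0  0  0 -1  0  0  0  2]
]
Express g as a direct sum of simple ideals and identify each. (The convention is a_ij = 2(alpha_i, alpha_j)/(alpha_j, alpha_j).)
D_6 + G_2

The diagram associated to this matrix has two connected components: the simple roots {alpha_1, alpha_3, alpha_4, alpha_5, alpha_7, alpha_8} form a chain of 4 nodes with a fork of two nodes at one end (D_6), and {alpha_2, alpha_6} form two nodes joined by a triple edge (G_2). A semisimple Lie algebra decomposes uniquely as the direct sum of simple ideals, one per connected component of its Dynkin diagram, so g ≅ D_6 ⊕ G_2 (dimension 66 + 14 = 80).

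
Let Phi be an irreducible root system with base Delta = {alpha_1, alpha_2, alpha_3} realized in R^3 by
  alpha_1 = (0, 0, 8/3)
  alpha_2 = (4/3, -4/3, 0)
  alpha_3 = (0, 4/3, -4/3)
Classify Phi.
Compute the Cartan integers a_ij = 2(alpha_i, alpha_j)/(alpha_j, alpha_j); the resulting 3x3 Cartan matrix is
[[2, 0, -2], [0, 2, -1], [-1, -1, 2]].
The roots have two lengths (squared-length ratio 2:1); the short ones are alpha_{2,3}. The associated Dynkin diagram is a chain of 3 nodes with a double edge at one end; the terminal node there is the unique long simple root (C_3), so the type is C_3 (the algebra sp(6)).

C3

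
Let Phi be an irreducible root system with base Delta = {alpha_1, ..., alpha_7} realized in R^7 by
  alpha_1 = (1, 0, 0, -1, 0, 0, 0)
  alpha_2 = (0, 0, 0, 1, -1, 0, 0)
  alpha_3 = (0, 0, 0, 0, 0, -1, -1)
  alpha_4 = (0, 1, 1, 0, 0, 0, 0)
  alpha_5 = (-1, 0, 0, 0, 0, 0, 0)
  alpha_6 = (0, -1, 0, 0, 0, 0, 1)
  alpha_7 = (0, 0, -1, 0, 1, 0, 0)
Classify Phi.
Compute the Cartan integers a_ij = 2(alpha_i, alpha_j)/(alpha_j, alpha_j); the resulting 7x7 Cartan matrix is
[[2, -1, 0, 0, -2, 0, 0], [-1, 2, 0, 0, 0, 0, -1], [0, 0, 2, 0, 0, -1, 0], [0, 0, 0, 2, 0, -1, -1], [-1, 0, 0, 0, 2, 0, 0], [0, 0, -1, -1, 0, 2, 0], [0, -1, 0, -1, 0, 0, 2]].
The roots have two lengths (squared-length ratio 2:1); the short ones are alpha_{5}. The associated Dynkin diagram is a chain of 7 nodes with a double edge at one end; the terminal node there is the unique short simple root (B_7), so the type is B_7 (the algebra so(15)).

type B_7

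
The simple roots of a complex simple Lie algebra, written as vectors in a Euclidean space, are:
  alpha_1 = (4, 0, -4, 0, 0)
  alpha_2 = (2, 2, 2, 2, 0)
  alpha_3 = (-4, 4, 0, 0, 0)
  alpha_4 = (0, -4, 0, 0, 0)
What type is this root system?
Compute the Cartan integers a_ij = 2(alpha_i, alpha_j)/(alpha_j, alpha_j); the resulting 4x4 Cartan matrix is
[[2, 0, -1, 0], [0, 2, 0, -1], [-1, 0, 2, -2], [0, -1, -1, 2]].
The roots have two lengths (squared-length ratio 2:1); the short ones are alpha_{2,4}. The associated Dynkin diagram is a chain of 4 nodes with a double edge between the middle two (F_4), so the type is F_4.

F_4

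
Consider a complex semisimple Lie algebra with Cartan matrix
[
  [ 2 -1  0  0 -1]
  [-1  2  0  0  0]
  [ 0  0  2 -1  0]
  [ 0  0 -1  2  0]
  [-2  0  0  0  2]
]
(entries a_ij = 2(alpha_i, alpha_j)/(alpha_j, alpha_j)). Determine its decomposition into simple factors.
A_2 (sl(3)) + C_3 (sp(6))

The diagram associated to this matrix has two connected components: the simple roots {alpha_3, alpha_4} form a chain of 2 nodes with single edges (A_2), and {alpha_1, alpha_2, alpha_5} form a chain of 3 nodes with a double edge at one end; the terminal node there is the unique long simple root (C_3). A semisimple Lie algebra decomposes uniquely as the direct sum of simple ideals, one per connected component of its Dynkin diagram, so g ≅ A_2 ⊕ C_3 (dimension 8 + 21 = 29).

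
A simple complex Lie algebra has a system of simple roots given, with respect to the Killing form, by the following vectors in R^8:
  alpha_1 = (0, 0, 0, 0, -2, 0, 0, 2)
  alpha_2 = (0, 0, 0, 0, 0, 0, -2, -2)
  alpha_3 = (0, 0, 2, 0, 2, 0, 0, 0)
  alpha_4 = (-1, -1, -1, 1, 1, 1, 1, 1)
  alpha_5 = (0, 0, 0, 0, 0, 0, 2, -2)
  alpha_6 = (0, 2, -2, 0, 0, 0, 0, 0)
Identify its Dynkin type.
E_6

Compute the Cartan integers a_ij = 2(alpha_i, alpha_j)/(alpha_j, alpha_j); the resulting 6x6 Cartan matrix is
[[2, -1, -1, 0, -1, 0], [-1, 2, 0, -1, 0, 0], [-1, 0, 2, 0, 0, -1], [0, -1, 0, 2, 0, 0], [-1, 0, 0, 0, 2, 0], [0, 0, -1, 0, 0, 2]].
All simple roots have the same length, so the diagram is simply laced. The associated Dynkin diagram is a chain of 5 nodes with one extra node attached to the third node from one end (E_6), so the type is E_6.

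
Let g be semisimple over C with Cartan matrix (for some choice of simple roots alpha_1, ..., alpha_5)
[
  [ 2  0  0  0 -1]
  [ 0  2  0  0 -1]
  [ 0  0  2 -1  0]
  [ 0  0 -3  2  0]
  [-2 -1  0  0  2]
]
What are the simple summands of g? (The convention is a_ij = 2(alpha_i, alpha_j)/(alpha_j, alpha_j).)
The diagram associated to this matrix has two connected components: the simple roots {alpha_1, alpha_2, alpha_5} form a chain of 3 nodes with a double edge at one end; the terminal node there is the unique short simple root (B_3), and {alpha_3, alpha_4} form two nodes joined by a triple edge (G_2). A semisimple Lie algebra decomposes uniquely as the direct sum of simple ideals, one per connected component of its Dynkin diagram, so g ≅ B_3 ⊕ G_2 (dimension 21 + 14 = 35).

B3 ⊕ G2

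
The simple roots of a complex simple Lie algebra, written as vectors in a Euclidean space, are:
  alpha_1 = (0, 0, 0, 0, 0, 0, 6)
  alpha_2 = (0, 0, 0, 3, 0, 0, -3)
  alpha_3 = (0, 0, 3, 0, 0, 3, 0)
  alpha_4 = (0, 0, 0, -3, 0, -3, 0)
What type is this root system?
type C_4

Compute the Cartan integers a_ij = 2(alpha_i, alpha_j)/(alpha_j, alpha_j); the resulting 4x4 Cartan matrix is
[[2, -2, 0, 0], [-1, 2, 0, -1], [0, 0, 2, -1], [0, -1, -1, 2]].
The roots have two lengths (squared-length ratio 2:1); the short ones are alpha_{2,3,4}. The associated Dynkin diagram is a chain of 4 nodes with a double edge at one end; the terminal node there is the unique long simple root (C_4), so the type is C_4 (the algebra sp(8)).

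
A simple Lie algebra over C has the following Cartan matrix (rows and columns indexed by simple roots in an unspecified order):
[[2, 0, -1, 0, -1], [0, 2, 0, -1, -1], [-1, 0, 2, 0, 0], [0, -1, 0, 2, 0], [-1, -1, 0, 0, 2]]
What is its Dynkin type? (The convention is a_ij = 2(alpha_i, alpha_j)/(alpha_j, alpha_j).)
The matrix has rank 5 with 2's on the diagonal. Reading the off-diagonal entries as Dynkin edges (a single edge where a_ij = a_ji = -1; a double or triple edge where a_ij * a_ji = 2 or 3), the diagram is a chain of 5 nodes with single edges (A_5). One simple-root ordering that puts it in standard form is (alpha_3, alpha_1, alpha_5, alpha_2, alpha_4). So the algebra is type A_5, i.e. sl(6).

type A_5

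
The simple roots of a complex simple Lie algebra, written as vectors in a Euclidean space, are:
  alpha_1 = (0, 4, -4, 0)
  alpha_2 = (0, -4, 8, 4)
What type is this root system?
Compute the Cartan integers a_ij = 2(alpha_i, alpha_j)/(alpha_j, alpha_j); the resulting 2x2 Cartan matrix is
[[2, -1], [-3, 2]].
The roots have two lengths (squared-length ratio 3:1); the short ones are alpha_{1}. The associated Dynkin diagram is two nodes joined by a triple edge (G_2), so the type is G_2.

G_2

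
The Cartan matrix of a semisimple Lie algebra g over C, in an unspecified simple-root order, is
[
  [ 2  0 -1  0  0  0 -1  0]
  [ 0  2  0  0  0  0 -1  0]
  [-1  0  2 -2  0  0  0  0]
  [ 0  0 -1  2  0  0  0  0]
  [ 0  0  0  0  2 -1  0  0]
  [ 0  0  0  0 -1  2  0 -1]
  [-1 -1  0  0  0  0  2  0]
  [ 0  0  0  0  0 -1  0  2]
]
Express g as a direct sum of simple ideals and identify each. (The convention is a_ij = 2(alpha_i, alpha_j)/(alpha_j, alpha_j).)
A_3 + B_5

The diagram associated to this matrix has two connected components: the simple roots {alpha_5, alpha_6, alpha_8} form a chain of 3 nodes with single edges (A_3), and {alpha_1, alpha_2, alpha_3, alpha_4, alpha_7} form a chain of 5 nodes with a double edge at one end; the terminal node there is the unique short simple root (B_5). A semisimple Lie algebra decomposes uniquely as the direct sum of simple ideals, one per connected component of its Dynkin diagram, so g ≅ A_3 ⊕ B_5 (dimension 15 + 55 = 70).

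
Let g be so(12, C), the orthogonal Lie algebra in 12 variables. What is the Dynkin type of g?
D_6 (so(12))

This is so(12) with 12 even, which has dimension 12(12-1)/2 = 66 and rank 12/2 = 6. In the classification of classical Lie algebras, the orthogonal algebra so(2n) in an even number of variables has type D_n; here n = 6, so the Dynkin diagram is a chain of 4 nodes with a fork of two nodes at one end (D_6). Hence the type is D_6.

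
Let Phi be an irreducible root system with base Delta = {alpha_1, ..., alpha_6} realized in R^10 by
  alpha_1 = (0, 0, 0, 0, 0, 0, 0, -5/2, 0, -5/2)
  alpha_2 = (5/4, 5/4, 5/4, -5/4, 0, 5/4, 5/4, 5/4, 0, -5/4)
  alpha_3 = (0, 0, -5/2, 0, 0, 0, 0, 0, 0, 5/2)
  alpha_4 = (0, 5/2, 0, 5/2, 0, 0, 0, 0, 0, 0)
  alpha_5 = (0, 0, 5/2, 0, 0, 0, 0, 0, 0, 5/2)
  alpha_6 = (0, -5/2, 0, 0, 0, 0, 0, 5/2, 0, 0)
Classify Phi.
E_6

Compute the Cartan integers a_ij = 2(alpha_i, alpha_j)/(alpha_j, alpha_j); the resulting 6x6 Cartan matrix is
[[2, 0, -1, 0, -1, -1], [0, 2, -1, 0, 0, 0], [-1, -1, 2, 0, 0, 0], [0, 0, 0, 2, 0, -1], [-1, 0, 0, 0, 2, 0], [-1, 0, 0, -1, 0, 2]].
All simple roots have the same length, so the diagram is simply laced. The associated Dynkin diagram is a chain of 5 nodes with one extra node attached to the third node from one end (E_6), so the type is E_6.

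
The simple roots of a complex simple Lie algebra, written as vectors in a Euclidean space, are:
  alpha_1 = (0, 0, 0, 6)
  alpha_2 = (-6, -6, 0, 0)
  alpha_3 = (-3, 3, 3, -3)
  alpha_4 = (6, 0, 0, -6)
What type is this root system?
Compute the Cartan integers a_ij = 2(alpha_i, alpha_j)/(alpha_j, alpha_j); the resulting 4x4 Cartan matrix is
[[2, 0, -1, -1], [0, 2, 0, -1], [-1, 0, 2, 0], [-2, -1, 0, 2]].
The roots have two lengths (squared-length ratio 2:1); the short ones are alpha_{1,3}. The associated Dynkin diagram is a chain of 4 nodes with a double edge between the middle two (F_4), so the type is F_4.

type F_4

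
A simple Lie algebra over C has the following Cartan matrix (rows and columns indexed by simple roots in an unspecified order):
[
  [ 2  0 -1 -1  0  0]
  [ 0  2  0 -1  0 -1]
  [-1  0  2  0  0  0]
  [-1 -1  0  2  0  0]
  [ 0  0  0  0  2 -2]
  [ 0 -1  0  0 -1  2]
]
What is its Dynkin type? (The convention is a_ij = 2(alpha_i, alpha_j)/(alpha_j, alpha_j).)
The matrix has rank 6 with 2's on the diagonal. Reading the off-diagonal entries as Dynkin edges (a single edge where a_ij = a_ji = -1; a double or triple edge where a_ij * a_ji = 2 or 3), the diagram is a chain of 6 nodes with a double edge at one end; the terminal node there is the unique long simple root (C_6). One simple-root ordering that puts it in standard form is (alpha_3, alpha_1, alpha_4, alpha_2, alpha_6, alpha_5). So the algebra is type C_6, i.e. sp(12).

C_6 (sp(12))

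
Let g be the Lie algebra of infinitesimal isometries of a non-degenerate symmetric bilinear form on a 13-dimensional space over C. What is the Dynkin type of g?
This is so(13) with 13 odd, which has dimension 13(13-1)/2 = 78 and rank (13-1)/2 = 6. In the classification of classical Lie algebras, the orthogonal algebra so(2n+1) in an odd number of variables has type B_n; here n = 6, so the Dynkin diagram is a chain of 6 nodes with a double edge at one end; the terminal node there is the unique short simple root (B_6). Hence the type is B_6.

B_6 (so(13))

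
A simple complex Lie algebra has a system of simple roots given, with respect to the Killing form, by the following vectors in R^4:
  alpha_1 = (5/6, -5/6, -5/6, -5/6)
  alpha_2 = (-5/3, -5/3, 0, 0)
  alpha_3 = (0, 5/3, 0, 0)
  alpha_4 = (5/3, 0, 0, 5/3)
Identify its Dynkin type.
Compute the Cartan integers a_ij = 2(alpha_i, alpha_j)/(alpha_j, alpha_j); the resulting 4x4 Cartan matrix is
[[2, 0, -1, 0], [0, 2, -2, -1], [-1, -1, 2, 0], [0, -1, 0, 2]].
The roots have two lengths (squared-length ratio 2:1); the short ones are alpha_{1,3}. The associated Dynkin diagram is a chain of 4 nodes with a double edge between the middle two (F_4), so the type is F_4.

F_4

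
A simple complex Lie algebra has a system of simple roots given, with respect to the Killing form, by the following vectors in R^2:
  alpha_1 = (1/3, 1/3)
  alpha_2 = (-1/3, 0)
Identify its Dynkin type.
B_2 (so(5))

Compute the Cartan integers a_ij = 2(alpha_i, alpha_j)/(alpha_j, alpha_j); the resulting 2x2 Cartan matrix is
[[2, -2], [-1, 2]].
The roots have two lengths (squared-length ratio 2:1); the short ones are alpha_{2}. The associated Dynkin diagram is a chain of 2 nodes with a double edge at one end; the terminal node there is the unique short simple root (B_2), so the type is B_2 (the algebra so(5)).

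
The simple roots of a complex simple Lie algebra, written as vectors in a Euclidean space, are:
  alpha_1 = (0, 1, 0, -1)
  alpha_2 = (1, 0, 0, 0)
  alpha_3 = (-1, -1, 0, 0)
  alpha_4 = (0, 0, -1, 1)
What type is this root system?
type B_4

Compute the Cartan integers a_ij = 2(alpha_i, alpha_j)/(alpha_j, alpha_j); the resulting 4x4 Cartan matrix is
[[2, 0, -1, -1], [0, 2, -1, 0], [-1, -2, 2, 0], [-1, 0, 0, 2]].
The roots have two lengths (squared-length ratio 2:1); the short ones are alpha_{2}. The associated Dynkin diagram is a chain of 4 nodes with a double edge at one end; the terminal node there is the unique short simple root (B_4), so the type is B_4 (the algebra so(9)).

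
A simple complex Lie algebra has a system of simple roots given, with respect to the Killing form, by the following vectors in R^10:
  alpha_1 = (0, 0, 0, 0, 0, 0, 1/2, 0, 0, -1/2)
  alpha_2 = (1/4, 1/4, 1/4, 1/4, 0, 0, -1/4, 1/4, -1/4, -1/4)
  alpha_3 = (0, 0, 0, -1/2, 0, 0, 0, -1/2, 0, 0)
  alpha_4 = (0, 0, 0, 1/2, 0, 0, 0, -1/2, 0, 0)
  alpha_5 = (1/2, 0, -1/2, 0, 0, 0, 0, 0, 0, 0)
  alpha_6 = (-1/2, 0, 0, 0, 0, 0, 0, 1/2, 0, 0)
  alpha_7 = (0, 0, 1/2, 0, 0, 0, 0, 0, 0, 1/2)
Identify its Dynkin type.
Compute the Cartan integers a_ij = 2(alpha_i, alpha_j)/(alpha_j, alpha_j); the resulting 7x7 Cartan matrix is
[[2, 0, 0, 0, 0, 0, -1], [0, 2, -1, 0, 0, 0, 0], [0, -1, 2, 0, 0, -1, 0], [0, 0, 0, 2, 0, -1, 0], [0, 0, 0, 0, 2, -1, -1], [0, 0, -1, -1, -1, 2, 0], [-1, 0, 0, 0, -1, 0, 2]].
All simple roots have the same length, so the diagram is simply laced. The associated Dynkin diagram is a chain of 6 nodes with one extra node attached to the third node from one end (E_7), so the type is E_7.

E7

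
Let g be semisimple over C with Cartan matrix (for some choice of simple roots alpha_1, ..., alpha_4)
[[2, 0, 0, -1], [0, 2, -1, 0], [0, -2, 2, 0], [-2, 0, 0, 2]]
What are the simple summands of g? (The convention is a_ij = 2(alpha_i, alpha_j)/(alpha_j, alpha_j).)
The diagram associated to this matrix has two connected components: the simple roots {alpha_1, alpha_4} form a chain of 2 nodes with a double edge at one end; the terminal node there is the unique short simple root (B_2), and {alpha_2, alpha_3} form a chain of 2 nodes with a double edge at one end; the terminal node there is the unique short simple root (B_2). A semisimple Lie algebra decomposes uniquely as the direct sum of simple ideals, one per connected component of its Dynkin diagram, so g ≅ B_2 ⊕ B_2 (dimension 10 + 10 = 20).

B_2 + B_2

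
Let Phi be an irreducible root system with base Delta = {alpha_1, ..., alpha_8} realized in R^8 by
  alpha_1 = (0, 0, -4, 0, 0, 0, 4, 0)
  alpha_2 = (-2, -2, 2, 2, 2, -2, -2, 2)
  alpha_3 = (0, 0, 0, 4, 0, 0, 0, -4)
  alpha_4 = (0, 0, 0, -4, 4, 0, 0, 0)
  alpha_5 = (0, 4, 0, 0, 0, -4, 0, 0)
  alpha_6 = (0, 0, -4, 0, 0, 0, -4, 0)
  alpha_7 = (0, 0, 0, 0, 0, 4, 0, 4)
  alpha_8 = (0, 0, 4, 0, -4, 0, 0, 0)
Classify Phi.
type E_8

Compute the Cartan integers a_ij = 2(alpha_i, alpha_j)/(alpha_j, alpha_j); the resulting 8x8 Cartan matrix is
[[2, -1, 0, 0, 0, 0, 0, -1], [-1, 2, 0, 0, 0, 0, 0, 0], [0, 0, 2, -1, 0, 0, -1, 0], [0, 0, -1, 2, 0, 0, 0, -1], [0, 0, 0, 0, 2, 0, -1, 0], [0, 0, 0, 0, 0, 2, 0, -1], [0, 0, -1, 0, -1, 0, 2, 0], [-1, 0, 0, -1, 0, -1, 0, 2]].
All simple roots have the same length, so the diagram is simply laced. The associated Dynkin diagram is a chain of 7 nodes with one extra node attached to the third node from one end (E_8), so the type is E_8.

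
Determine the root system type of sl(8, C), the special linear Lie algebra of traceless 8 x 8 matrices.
This is sl(8), which has dimension 8^2 - 1 = 63 and rank 8 - 1 = 7 (a Cartan subalgebra is the diagonal traceless matrices). In the classification of classical Lie algebras, the special linear algebra sl(n+1) has type A_n; here n = 7, so the Dynkin diagram is a chain of 7 nodes with single edges (A_7). Hence the type is A_7.

type A_7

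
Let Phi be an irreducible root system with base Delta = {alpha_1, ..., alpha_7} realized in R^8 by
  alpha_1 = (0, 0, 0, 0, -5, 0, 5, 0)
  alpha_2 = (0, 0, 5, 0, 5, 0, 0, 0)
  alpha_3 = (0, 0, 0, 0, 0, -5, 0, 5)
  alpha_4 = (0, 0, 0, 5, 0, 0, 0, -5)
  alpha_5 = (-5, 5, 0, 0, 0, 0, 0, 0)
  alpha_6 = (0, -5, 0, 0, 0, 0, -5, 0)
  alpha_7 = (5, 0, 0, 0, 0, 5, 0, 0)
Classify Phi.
A7

Compute the Cartan integers a_ij = 2(alpha_i, alpha_j)/(alpha_j, alpha_j); the resulting 7x7 Cartan matrix is
[[2, -1, 0, 0, 0, -1, 0], [-1, 2, 0, 0, 0, 0, 0], [0, 0, 2, -1, 0, 0, -1], [0, 0, -1, 2, 0, 0, 0], [0, 0, 0, 0, 2, -1, -1], [-1, 0, 0, 0, -1, 2, 0], [0, 0, -1, 0, -1, 0, 2]].
All simple roots have the same length, so the diagram is simply laced. The associated Dynkin diagram is a chain of 7 nodes with single edges (A_7), so the type is A_7 (the algebra sl(8)).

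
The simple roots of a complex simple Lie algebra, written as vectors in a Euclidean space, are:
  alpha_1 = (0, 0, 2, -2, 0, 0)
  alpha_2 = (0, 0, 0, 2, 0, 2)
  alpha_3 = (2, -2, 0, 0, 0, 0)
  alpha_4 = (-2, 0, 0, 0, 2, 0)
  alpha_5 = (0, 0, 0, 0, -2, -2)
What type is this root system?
Compute the Cartan integers a_ij = 2(alpha_i, alpha_j)/(alpha_j, alpha_j); the resulting 5x5 Cartan matrix is
[[2, -1, 0, 0, 0], [-1, 2, 0, 0, -1], [0, 0, 2, -1, 0], [0, 0, -1, 2, -1], [0, -1, 0, -1, 2]].
All simple roots have the same length, so the diagram is simply laced. The associated Dynkin diagram is a chain of 5 nodes with single edges (A_5), so the type is A_5 (the algebra sl(6)).

A_5 (sl(6))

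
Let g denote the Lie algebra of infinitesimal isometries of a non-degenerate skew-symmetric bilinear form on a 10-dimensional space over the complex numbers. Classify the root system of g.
This is sp(10), which has dimension 10(10+1)/2 = 55 and rank 10/2 = 5. In the classification of classical Lie algebras, the symplectic algebra sp(2n) has type C_n; here n = 5, so the Dynkin diagram is a chain of 5 nodes with a double edge at one end; the terminal node there is the unique long simple root (C_5). Hence the type is C_5.

C5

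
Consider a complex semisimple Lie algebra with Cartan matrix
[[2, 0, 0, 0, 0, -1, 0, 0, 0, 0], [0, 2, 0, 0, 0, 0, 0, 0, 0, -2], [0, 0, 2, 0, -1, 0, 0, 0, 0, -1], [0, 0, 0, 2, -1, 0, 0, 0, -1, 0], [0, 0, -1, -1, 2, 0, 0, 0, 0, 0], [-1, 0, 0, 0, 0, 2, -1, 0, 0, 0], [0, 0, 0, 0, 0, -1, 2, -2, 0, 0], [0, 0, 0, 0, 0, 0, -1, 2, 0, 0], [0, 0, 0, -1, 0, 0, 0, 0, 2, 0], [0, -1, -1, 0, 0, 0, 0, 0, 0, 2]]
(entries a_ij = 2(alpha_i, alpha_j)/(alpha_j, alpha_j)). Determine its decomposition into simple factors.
type B_4 + type C_6

The diagram associated to this matrix has two connected components: the simple roots {alpha_1, alpha_6, alpha_7, alpha_8} form a chain of 4 nodes with a double edge at one end; the terminal node there is the unique short simple root (B_4), and {alpha_2, alpha_3, alpha_4, alpha_5, alpha_9, alpha_10} form a chain of 6 nodes with a double edge at one end; the terminal node there is the unique long simple root (C_6). A semisimple Lie algebra decomposes uniquely as the direct sum of simple ideals, one per connected component of its Dynkin diagram, so g ≅ B_4 ⊕ C_6 (dimension 36 + 78 = 114).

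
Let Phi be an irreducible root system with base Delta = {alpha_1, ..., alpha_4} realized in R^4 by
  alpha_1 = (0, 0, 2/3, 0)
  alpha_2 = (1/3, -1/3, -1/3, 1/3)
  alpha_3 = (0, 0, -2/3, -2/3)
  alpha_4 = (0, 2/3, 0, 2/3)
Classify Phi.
type F_4

Compute the Cartan integers a_ij = 2(alpha_i, alpha_j)/(alpha_j, alpha_j); the resulting 4x4 Cartan matrix is
[[2, -1, -1, 0], [-1, 2, 0, 0], [-2, 0, 2, -1], [0, 0, -1, 2]].
The roots have two lengths (squared-length ratio 2:1); the short ones are alpha_{1,2}. The associated Dynkin diagram is a chain of 4 nodes with a double edge between the middle two (F_4), so the type is F_4.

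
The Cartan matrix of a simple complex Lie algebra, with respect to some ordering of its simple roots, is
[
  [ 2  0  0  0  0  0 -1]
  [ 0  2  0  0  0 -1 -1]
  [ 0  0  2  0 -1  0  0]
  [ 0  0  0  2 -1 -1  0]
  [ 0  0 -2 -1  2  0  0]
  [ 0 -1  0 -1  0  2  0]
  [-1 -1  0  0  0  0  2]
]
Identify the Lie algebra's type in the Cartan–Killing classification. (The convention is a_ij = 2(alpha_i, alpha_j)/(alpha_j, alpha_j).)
type B_7

The matrix has rank 7 with 2's on the diagonal. Reading the off-diagonal entries as Dynkin edges (a single edge where a_ij = a_ji = -1; a double or triple edge where a_ij * a_ji = 2 or 3), the diagram is a chain of 7 nodes with a double edge at one end; the terminal node there is the unique short simple root (B_7). One simple-root ordering that puts it in standard form is (alpha_1, alpha_7, alpha_2, alpha_6, alpha_4, alpha_5, alpha_3). So the algebra is type B_7, i.e. so(15).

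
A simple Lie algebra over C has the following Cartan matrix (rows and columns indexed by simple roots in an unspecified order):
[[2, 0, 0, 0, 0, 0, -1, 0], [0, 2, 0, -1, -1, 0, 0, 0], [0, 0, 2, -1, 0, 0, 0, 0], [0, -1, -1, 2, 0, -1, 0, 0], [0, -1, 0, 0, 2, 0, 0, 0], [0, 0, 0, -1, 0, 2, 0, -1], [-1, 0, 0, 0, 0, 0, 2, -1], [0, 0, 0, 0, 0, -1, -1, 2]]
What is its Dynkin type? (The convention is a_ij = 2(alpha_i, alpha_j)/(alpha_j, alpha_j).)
E_8

The matrix has rank 8 with 2's on the diagonal. Reading the off-diagonal entries as Dynkin edges (a single edge where a_ij = a_ji = -1; a double or triple edge where a_ij * a_ji = 2 or 3), the diagram is a chain of 7 nodes with one extra node attached to the third node from one end (E_8). One simple-root ordering that puts it in standard form is (alpha_5, alpha_3, alpha_2, alpha_4, alpha_6, alpha_8, alpha_7, alpha_1). So the algebra is type E_8.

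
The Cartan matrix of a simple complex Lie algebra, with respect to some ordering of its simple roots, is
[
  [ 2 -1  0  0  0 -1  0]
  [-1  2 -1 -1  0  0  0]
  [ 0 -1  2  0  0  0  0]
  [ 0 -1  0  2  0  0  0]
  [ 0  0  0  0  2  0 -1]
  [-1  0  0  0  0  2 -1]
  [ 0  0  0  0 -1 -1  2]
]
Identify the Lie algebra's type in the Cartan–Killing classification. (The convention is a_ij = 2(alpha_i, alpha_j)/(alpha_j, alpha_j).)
The matrix has rank 7 with 2's on the diagonal. Reading the off-diagonal entries as Dynkin edges (a single edge where a_ij = a_ji = -1; a double or triple edge where a_ij * a_ji = 2 or 3), the diagram is a chain of 5 nodes with a fork of two nodes at one end (D_7). One simple-root ordering that puts it in standard form is (alpha_5, alpha_7, alpha_6, alpha_1, alpha_2, alpha_3, alpha_4). So the algebra is type D_7, i.e. so(14).

D_7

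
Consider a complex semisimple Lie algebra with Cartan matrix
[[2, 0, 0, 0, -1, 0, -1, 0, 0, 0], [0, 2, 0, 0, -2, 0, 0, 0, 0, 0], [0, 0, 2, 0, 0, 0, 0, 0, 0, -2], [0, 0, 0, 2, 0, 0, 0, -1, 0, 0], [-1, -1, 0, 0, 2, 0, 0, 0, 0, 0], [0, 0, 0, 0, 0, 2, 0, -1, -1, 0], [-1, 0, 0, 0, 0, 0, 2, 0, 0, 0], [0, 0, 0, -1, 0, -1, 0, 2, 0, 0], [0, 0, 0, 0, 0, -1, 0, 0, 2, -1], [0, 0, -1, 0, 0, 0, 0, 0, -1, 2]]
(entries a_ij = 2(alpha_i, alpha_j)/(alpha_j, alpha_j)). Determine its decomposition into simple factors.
type C_4 + type C_6

The diagram associated to this matrix has two connected components: the simple roots {alpha_1, alpha_2, alpha_5, alpha_7} form a chain of 4 nodes with a double edge at one end; the terminal node there is the unique long simple root (C_4), and {alpha_3, alpha_4, alpha_6, alpha_8, alpha_9, alpha_10} form a chain of 6 nodes with a double edge at one end; the terminal node there is the unique long simple root (C_6). A semisimple Lie algebra decomposes uniquely as the direct sum of simple ideals, one per connected component of its Dynkin diagram, so g ≅ C_4 ⊕ C_6 (dimension 36 + 78 = 114).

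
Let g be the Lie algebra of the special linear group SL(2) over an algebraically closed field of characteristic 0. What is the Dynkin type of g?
This is sl(2), which has dimension 2^2 - 1 = 3 and rank 2 - 1 = 1 (a Cartan subalgebra is the diagonal traceless matrices). In the classification of classical Lie algebras, the special linear algebra sl(n+1) has type A_n; here n = 1, so the Dynkin diagram is a chain of 1 nodes with single edges (A_1). Hence the type is A_1.

A1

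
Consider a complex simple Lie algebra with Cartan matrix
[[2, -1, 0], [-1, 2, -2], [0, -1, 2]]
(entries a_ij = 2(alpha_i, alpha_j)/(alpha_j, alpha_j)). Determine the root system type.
B3

The matrix has rank 3 with 2's on the diagonal. Reading the off-diagonal entries as Dynkin edges (a single edge where a_ij = a_ji = -1; a double or triple edge where a_ij * a_ji = 2 or 3), the diagram is a chain of 3 nodes with a double edge at one end; the terminal node there is the unique short simple root (B_3). One simple-root ordering that puts it in standard form is (alpha_1, alpha_2, alpha_3). So the algebra is type B_3, i.e. so(7).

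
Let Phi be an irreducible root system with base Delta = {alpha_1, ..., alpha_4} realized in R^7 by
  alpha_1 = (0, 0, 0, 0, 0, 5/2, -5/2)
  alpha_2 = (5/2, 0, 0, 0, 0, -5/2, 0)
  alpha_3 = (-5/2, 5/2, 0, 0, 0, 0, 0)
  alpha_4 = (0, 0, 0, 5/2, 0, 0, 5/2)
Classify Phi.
Compute the Cartan integers a_ij = 2(alpha_i, alpha_j)/(alpha_j, alpha_j); the resulting 4x4 Cartan matrix is
[[2, -1, 0, -1], [-1, 2, -1, 0], [0, -1, 2, 0], [-1, 0, 0, 2]].
All simple roots have the same length, so the diagram is simply laced. The associated Dynkin diagram is a chain of 4 nodes with single edges (A_4), so the type is A_4 (the algebra sl(5)).

type A_4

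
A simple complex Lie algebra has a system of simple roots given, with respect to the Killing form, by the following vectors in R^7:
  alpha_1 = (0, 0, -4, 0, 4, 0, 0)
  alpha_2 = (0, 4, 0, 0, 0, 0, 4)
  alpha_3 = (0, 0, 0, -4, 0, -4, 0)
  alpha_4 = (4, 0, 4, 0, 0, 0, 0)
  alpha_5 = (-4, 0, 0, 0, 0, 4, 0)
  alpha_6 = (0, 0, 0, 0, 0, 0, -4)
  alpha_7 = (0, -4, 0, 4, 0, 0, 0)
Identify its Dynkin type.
Compute the Cartan integers a_ij = 2(alpha_i, alpha_j)/(alpha_j, alpha_j); the resulting 7x7 Cartan matrix is
[[2, 0, 0, -1, 0, 0, 0], [0, 2, 0, 0, 0, -2, -1], [0, 0, 2, 0, -1, 0, -1], [-1, 0, 0, 2, -1, 0, 0], [0, 0, -1, -1, 2, 0, 0], [0, -1, 0, 0, 0, 2, 0], [0, -1, -1, 0, 0, 0, 2]].
The roots have two lengths (squared-length ratio 2:1); the short ones are alpha_{6}. The associated Dynkin diagram is a chain of 7 nodes with a double edge at one end; the terminal node there is the unique short simple root (B_7), so the type is B_7 (the algebra so(15)).

B7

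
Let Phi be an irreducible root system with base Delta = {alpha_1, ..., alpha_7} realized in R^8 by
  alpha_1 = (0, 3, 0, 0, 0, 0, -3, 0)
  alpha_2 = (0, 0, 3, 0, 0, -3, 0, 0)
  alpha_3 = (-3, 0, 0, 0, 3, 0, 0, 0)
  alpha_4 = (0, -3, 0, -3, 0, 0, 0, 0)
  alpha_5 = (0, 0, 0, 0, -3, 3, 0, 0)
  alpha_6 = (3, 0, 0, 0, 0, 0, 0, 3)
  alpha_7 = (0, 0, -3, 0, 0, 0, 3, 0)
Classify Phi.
A_7 (sl(8))

Compute the Cartan integers a_ij = 2(alpha_i, alpha_j)/(alpha_j, alpha_j); the resulting 7x7 Cartan matrix is
[[2, 0, 0, -1, 0, 0, -1], [0, 2, 0, 0, -1, 0, -1], [0, 0, 2, 0, -1, -1, 0], [-1, 0, 0, 2, 0, 0, 0], [0, -1, -1, 0, 2, 0, 0], [0, 0, -1, 0, 0, 2, 0], [-1, -1, 0, 0, 0, 0, 2]].
All simple roots have the same length, so the diagram is simply laced. The associated Dynkin diagram is a chain of 7 nodes with single edges (A_7), so the type is A_7 (the algebra sl(8)).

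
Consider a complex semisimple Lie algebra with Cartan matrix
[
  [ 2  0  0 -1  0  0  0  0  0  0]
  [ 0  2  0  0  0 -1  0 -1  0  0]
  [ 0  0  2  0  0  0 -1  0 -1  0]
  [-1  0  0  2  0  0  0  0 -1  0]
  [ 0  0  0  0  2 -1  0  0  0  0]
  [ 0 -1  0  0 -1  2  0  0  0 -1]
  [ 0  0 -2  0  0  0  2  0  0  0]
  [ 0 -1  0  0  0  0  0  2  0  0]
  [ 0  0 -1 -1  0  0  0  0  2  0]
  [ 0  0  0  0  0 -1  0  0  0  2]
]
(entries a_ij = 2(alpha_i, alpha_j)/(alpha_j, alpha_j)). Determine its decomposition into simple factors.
The diagram associated to this matrix has two connected components: the simple roots {alpha_1, alpha_3, alpha_4, alpha_7, alpha_9} form a chain of 5 nodes with a double edge at one end; the terminal node there is the unique long simple root (C_5), and {alpha_2, alpha_5, alpha_6, alpha_8, alpha_10} form a chain of 3 nodes with a fork of two nodes at one end (D_5). A semisimple Lie algebra decomposes uniquely as the direct sum of simple ideals, one per connected component of its Dynkin diagram, so g ≅ C_5 ⊕ D_5 (dimension 55 + 45 = 100).

type C_5 + type D_5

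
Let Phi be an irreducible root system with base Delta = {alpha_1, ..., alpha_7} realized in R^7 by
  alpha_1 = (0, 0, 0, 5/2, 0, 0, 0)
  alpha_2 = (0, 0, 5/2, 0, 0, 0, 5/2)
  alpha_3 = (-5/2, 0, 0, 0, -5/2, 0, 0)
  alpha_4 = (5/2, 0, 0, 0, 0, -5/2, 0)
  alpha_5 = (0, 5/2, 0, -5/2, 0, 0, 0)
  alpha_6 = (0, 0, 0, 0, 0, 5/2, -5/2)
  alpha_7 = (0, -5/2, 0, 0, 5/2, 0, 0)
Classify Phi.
Compute the Cartan integers a_ij = 2(alpha_i, alpha_j)/(alpha_j, alpha_j); the resulting 7x7 Cartan matrix is
[[2, 0, 0, 0, -1, 0, 0], [0, 2, 0, 0, 0, -1, 0], [0, 0, 2, -1, 0, 0, -1], [0, 0, -1, 2, 0, -1, 0], [-2, 0, 0, 0, 2, 0, -1], [0, -1, 0, -1, 0, 2, 0], [0, 0, -1, 0, -1, 0, 2]].
The roots have two lengths (squared-length ratio 2:1); the short ones are alpha_{1}. The associated Dynkin diagram is a chain of 7 nodes with a double edge at one end; the terminal node there is the unique short simple root (B_7), so the type is B_7 (the algebra so(15)).

B7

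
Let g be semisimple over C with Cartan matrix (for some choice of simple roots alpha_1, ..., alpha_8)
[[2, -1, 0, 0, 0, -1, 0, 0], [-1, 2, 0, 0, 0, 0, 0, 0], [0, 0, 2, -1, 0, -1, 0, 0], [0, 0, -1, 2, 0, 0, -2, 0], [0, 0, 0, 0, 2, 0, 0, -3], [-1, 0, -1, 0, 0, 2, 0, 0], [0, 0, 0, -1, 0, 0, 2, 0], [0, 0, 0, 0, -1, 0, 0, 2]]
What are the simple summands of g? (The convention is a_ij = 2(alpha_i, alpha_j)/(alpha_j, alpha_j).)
B6 + G2

The diagram associated to this matrix has two connected components: the simple roots {alpha_1, alpha_2, alpha_3, alpha_4, alpha_6, alpha_7} form a chain of 6 nodes with a double edge at one end; the terminal node there is the unique short simple root (B_6), and {alpha_5, alpha_8} form two nodes joined by a triple edge (G_2). A semisimple Lie algebra decomposes uniquely as the direct sum of simple ideals, one per connected component of its Dynkin diagram, so g ≅ B_6 ⊕ G_2 (dimension 78 + 14 = 92).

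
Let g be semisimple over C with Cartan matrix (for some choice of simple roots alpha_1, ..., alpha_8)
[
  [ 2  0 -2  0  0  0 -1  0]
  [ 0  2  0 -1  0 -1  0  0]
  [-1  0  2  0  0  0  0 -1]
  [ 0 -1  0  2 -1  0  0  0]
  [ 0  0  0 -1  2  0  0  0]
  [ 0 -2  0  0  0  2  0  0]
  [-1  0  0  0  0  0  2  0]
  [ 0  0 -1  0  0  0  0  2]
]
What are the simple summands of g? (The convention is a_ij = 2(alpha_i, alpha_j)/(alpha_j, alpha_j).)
The diagram associated to this matrix has two connected components: the simple roots {alpha_2, alpha_4, alpha_5, alpha_6} form a chain of 4 nodes with a double edge at one end; the terminal node there is the unique long simple root (C_4), and {alpha_1, alpha_3, alpha_7, alpha_8} form a chain of 4 nodes with a double edge between the middle two (F_4). A semisimple Lie algebra decomposes uniquely as the direct sum of simple ideals, one per connected component of its Dynkin diagram, so g ≅ C_4 ⊕ F_4 (dimension 36 + 52 = 88).

C4 ⊕ F4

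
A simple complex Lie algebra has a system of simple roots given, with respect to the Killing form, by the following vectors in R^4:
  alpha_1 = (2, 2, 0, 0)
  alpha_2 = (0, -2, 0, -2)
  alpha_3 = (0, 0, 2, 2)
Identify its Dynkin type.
A_3

Compute the Cartan integers a_ij = 2(alpha_i, alpha_j)/(alpha_j, alpha_j); the resulting 3x3 Cartan matrix is
[[2, -1, 0], [-1, 2, -1], [0, -1, 2]].
All simple roots have the same length, so the diagram is simply laced. The associated Dynkin diagram is a chain of 3 nodes with single edges (A_3), so the type is A_3 (the algebra sl(4)).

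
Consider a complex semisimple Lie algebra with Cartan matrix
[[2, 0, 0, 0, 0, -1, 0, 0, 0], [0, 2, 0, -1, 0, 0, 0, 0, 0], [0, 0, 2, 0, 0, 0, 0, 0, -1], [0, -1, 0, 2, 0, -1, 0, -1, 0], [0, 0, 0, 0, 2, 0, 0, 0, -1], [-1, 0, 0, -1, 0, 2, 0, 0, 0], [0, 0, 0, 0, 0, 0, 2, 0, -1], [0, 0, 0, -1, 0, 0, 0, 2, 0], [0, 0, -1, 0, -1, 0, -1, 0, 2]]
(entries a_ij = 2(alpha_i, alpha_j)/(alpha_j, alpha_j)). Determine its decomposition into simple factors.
D4 ⊕ D5

The diagram associated to this matrix has two connected components: the simple roots {alpha_3, alpha_5, alpha_7, alpha_9} form a chain of 2 nodes with a fork of two nodes at one end (D_4), and {alpha_1, alpha_2, alpha_4, alpha_6, alpha_8} form a chain of 3 nodes with a fork of two nodes at one end (D_5). A semisimple Lie algebra decomposes uniquely as the direct sum of simple ideals, one per connected component of its Dynkin diagram, so g ≅ D_4 ⊕ D_5 (dimension 28 + 45 = 73).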